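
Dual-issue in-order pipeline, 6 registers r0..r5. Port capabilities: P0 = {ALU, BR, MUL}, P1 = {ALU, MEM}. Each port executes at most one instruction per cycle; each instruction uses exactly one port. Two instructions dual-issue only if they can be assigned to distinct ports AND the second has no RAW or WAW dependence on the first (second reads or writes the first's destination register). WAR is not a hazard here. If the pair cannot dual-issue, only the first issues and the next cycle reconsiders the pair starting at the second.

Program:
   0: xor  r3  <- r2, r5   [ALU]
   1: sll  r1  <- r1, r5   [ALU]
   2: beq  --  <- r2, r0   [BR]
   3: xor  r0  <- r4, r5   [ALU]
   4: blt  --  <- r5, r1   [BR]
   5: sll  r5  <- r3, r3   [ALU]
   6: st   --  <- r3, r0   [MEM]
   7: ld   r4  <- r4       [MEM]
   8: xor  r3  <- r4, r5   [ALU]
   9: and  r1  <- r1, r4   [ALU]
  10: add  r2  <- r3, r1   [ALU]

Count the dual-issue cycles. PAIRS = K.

PAIRS = 4

t=0 i0,i1:xor/sll ; dual
t=1 i2,i3:beq/xor ; dual
t=2 i4,i5:blt/sll ; dual
t=3 i6:st ; no-port MEM/MEM
t=4 i7:ld ; RAW r4
t=5 i8,i9:xor/and ; dual
t=6 i10:add ; tail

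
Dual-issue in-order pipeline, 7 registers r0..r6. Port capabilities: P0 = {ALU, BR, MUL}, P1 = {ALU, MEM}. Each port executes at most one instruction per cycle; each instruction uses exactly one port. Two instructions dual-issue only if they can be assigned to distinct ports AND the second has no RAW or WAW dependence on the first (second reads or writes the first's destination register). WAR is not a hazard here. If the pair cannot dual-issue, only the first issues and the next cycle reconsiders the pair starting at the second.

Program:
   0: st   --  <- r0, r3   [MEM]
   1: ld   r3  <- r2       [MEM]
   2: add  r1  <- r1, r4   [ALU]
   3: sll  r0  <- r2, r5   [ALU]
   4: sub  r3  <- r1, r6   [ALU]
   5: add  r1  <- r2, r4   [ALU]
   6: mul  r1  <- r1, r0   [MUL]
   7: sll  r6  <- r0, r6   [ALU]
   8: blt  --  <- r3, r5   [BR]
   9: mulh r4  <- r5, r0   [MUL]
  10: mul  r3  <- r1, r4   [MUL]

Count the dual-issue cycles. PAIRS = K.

PAIRS = 3

0. st @i0  | no-port MEM/MEM
1. ld+add @i1&i2  | 2-wide
2. sll+sub @i3&i4  | 2-wide
3. add @i5  | RAW+WAW r1
4. mul+sll @i6&i7  | 2-wide
5. blt @i8  | no-port BR/MUL
6. mulh @i9  | no-port MUL/MUL
7. mul @i10  | tail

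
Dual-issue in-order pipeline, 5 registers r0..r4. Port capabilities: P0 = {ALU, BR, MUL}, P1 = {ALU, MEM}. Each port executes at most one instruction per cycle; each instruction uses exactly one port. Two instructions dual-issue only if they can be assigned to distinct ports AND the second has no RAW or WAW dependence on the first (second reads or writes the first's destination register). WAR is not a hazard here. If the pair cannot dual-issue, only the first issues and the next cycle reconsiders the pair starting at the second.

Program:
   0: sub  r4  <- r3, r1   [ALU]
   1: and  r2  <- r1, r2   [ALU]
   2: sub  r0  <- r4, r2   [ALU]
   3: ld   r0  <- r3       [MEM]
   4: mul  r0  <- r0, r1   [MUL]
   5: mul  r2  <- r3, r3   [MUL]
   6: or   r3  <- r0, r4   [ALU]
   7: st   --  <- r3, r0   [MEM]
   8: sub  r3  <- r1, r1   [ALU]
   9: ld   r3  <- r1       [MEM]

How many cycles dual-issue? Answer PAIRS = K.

PAIRS = 3

#0 head=0: sub.ALU;and.ALU i0&i1 2-wide
#1 head=2: sub.ALU i2 WAW r0
#2 head=3: ld.MEM i3 RAW+WAW r0
#3 head=4: mul.MUL i4 no-port MUL/MUL
#4 head=5: mul.MUL;or.ALU i5&i6 2-wide
#5 head=7: st.MEM;sub.ALU i7&i8 2-wide
#6 head=9: ld.MEM i9 tail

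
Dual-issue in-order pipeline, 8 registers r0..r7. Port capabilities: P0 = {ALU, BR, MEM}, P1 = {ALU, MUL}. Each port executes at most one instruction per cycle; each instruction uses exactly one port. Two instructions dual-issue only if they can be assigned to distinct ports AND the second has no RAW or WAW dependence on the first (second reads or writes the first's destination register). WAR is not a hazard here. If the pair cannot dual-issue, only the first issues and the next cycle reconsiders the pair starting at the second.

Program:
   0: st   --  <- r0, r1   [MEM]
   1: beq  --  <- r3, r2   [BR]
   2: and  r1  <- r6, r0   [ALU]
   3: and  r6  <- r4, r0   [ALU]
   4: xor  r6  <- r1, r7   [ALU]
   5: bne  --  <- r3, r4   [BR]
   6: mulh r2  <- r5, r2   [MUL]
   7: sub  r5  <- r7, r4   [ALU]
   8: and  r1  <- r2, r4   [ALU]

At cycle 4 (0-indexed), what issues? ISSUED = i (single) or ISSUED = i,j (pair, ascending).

  cy0 -> i0 (st.MEM) no-port MEM/BR
  cy1 -> i1&i2 (beq.BR;and.ALU) pair
  cy2 -> i3 (and.ALU) WAW r6
  cy3 -> i4&i5 (xor.ALU;bne.BR) pair
  cy4 -> i6&i7 (mulh.MUL;sub.ALU) pair
  cy5 -> i8 (and.ALU) tail

ISSUED = 6,7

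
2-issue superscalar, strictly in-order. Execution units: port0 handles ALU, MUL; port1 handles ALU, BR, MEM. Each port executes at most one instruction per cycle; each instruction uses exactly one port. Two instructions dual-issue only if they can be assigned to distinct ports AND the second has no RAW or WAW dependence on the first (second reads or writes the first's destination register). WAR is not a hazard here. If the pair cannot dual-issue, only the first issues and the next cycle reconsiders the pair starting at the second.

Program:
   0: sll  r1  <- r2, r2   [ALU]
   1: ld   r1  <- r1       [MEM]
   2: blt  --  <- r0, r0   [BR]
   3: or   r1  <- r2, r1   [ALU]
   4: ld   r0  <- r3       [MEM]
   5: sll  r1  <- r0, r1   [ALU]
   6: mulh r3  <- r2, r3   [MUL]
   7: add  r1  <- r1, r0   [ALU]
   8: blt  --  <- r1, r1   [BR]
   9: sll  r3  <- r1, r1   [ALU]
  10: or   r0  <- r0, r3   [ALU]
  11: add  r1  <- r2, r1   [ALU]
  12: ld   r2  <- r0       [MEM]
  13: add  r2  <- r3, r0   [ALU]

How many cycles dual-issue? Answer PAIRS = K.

PAIRS = 4

  cy0 -> i0 (sll.ALU) RAW+WAW r1
  cy1 -> i1 (ld.MEM) no-port MEM/BR
  cy2 -> i2&i3 (blt.BR or.ALU) dual
  cy3 -> i4 (ld.MEM) RAW r0
  cy4 -> i5&i6 (sll.ALU mulh.MUL) dual
  cy5 -> i7 (add.ALU) RAW r1
  cy6 -> i8&i9 (blt.BR sll.ALU) dual
  cy7 -> i10&i11 (or.ALU add.ALU) dual
  cy8 -> i12 (ld.MEM) WAW r2
  cy9 -> i13 (add.ALU) tail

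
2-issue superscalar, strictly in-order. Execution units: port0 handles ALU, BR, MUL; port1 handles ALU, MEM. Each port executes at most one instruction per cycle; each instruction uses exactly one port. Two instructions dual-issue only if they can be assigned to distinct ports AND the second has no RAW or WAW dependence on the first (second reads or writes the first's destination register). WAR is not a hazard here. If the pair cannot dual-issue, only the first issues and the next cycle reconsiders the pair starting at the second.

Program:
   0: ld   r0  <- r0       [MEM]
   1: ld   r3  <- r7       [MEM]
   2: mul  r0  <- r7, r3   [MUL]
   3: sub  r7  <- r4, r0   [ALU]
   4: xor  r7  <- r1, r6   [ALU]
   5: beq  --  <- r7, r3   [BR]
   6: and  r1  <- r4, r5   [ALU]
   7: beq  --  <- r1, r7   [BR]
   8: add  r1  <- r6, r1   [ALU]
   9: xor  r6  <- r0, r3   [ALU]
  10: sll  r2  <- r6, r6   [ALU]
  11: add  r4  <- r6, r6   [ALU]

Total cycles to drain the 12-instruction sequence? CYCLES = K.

CYCLES = 9

[0] i0  ld  -- no-port MEM/MEM
[1] i1  ld  -- RAW r3
[2] i2  mul  -- RAW r0
[3] i3  sub  -- WAW r7
[4] i4  xor  -- RAW r7
[5] i5+i6  beq and  -- dual
[6] i7+i8  beq add  -- dual
[7] i9  xor  -- RAW r6
[8] i10+i11  sll add  -- dual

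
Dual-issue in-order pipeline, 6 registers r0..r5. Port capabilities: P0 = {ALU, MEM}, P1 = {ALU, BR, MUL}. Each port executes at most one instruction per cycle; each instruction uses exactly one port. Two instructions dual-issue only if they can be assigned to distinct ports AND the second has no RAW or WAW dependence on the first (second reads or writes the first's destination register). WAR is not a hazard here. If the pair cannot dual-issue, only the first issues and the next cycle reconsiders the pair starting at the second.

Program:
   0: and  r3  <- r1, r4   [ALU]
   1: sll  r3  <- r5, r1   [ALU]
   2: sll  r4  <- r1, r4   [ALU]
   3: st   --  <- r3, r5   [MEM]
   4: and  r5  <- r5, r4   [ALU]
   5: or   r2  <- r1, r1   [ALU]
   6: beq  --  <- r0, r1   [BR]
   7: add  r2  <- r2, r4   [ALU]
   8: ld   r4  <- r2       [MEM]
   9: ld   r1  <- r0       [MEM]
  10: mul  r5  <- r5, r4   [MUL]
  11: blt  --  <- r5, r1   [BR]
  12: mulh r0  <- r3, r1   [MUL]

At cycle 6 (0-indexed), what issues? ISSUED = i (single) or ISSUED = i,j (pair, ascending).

ISSUED = 9,10

0. and.ALU @i0  | WAW r3
1. sll.ALU+sll.ALU @i1/i2  | 2-wide
2. st.MEM+and.ALU @i3/i4  | 2-wide
3. or.ALU+beq.BR @i5/i6  | 2-wide
4. add.ALU @i7  | RAW r2
5. ld.MEM @i8  | no-port MEM/MEM
6. ld.MEM+mul.MUL @i9/i10  | 2-wide
7. blt.BR @i11  | no-port BR/MUL
8. mulh.MUL @i12  | tail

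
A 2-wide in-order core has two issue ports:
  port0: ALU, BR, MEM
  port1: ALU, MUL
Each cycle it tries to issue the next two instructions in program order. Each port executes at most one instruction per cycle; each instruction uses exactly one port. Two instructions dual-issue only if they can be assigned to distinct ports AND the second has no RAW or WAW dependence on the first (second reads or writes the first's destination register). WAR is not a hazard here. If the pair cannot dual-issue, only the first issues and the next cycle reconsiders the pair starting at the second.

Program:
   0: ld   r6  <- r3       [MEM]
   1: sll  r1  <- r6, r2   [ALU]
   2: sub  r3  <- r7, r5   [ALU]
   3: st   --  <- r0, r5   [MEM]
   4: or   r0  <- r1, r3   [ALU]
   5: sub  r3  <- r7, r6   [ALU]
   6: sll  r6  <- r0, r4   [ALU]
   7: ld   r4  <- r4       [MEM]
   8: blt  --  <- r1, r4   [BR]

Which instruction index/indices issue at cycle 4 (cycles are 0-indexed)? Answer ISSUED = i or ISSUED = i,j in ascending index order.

#0 head=0: ld i0 RAW r6
#1 head=1: sll sub i1,i2 pair
#2 head=3: st or i3,i4 pair
#3 head=5: sub sll i5,i6 pair
#4 head=7: ld i7 no-port MEM/BR
#5 head=8: blt i8 tail

ISSUED = 7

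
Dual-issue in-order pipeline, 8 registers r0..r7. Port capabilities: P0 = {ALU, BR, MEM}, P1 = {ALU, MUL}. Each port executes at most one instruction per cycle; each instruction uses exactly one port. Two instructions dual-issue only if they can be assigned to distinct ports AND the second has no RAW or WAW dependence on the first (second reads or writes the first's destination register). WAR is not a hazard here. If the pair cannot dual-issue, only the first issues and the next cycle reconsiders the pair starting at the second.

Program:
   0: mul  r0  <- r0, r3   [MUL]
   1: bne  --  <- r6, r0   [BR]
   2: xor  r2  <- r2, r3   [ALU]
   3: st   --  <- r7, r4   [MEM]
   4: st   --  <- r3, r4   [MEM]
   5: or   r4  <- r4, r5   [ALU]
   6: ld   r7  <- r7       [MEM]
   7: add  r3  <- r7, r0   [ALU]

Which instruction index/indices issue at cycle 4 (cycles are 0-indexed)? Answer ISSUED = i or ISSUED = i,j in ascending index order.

  cy0 -> i0 (mul) RAW r0
  cy1 -> i1+i2 (bne+xor) pair
  cy2 -> i3 (st) no-port MEM/MEM
  cy3 -> i4+i5 (st+or) pair
  cy4 -> i6 (ld) RAW r7
  cy5 -> i7 (add) tail

ISSUED = 6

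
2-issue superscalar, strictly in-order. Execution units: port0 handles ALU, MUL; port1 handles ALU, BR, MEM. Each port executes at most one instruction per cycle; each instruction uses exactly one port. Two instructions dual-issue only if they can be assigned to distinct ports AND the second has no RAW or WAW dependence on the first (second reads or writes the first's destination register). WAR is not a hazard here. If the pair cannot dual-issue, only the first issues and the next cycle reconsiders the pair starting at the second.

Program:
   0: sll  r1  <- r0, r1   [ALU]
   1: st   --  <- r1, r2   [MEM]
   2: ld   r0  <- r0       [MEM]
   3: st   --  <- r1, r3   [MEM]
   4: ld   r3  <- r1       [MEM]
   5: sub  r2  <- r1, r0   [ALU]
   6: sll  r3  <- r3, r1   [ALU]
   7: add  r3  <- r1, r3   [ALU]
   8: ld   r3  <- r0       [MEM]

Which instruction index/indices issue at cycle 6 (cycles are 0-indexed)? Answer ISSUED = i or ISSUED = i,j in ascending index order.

t=0 i0:sll.ALU ; RAW r1
t=1 i1:st.MEM ; no-port MEM/MEM
t=2 i2:ld.MEM ; no-port MEM/MEM
t=3 i3:st.MEM ; no-port MEM/MEM
t=4 i4,i5:ld.MEM/sub.ALU ; pair
t=5 i6:sll.ALU ; RAW+WAW r3
t=6 i7:add.ALU ; WAW r3
t=7 i8:ld.MEM ; tail

ISSUED = 7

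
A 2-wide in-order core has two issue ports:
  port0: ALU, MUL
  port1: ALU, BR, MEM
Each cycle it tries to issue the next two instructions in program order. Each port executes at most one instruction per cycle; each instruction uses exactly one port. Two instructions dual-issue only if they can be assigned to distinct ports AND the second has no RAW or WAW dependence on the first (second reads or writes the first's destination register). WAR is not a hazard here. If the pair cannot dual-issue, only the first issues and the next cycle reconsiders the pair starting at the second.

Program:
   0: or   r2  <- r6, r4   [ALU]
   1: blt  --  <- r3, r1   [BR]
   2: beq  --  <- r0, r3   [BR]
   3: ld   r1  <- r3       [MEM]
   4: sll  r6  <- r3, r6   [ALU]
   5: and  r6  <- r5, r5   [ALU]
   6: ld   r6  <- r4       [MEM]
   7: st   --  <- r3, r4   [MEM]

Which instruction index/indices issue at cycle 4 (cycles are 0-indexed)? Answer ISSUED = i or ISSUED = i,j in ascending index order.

  cy0 -> i0,i1 (or.ALU/blt.BR) dual
  cy1 -> i2 (beq.BR) no-port BR/MEM
  cy2 -> i3,i4 (ld.MEM/sll.ALU) dual
  cy3 -> i5 (and.ALU) WAW r6
  cy4 -> i6 (ld.MEM) no-port MEM/MEM
  cy5 -> i7 (st.MEM) tail

ISSUED = 6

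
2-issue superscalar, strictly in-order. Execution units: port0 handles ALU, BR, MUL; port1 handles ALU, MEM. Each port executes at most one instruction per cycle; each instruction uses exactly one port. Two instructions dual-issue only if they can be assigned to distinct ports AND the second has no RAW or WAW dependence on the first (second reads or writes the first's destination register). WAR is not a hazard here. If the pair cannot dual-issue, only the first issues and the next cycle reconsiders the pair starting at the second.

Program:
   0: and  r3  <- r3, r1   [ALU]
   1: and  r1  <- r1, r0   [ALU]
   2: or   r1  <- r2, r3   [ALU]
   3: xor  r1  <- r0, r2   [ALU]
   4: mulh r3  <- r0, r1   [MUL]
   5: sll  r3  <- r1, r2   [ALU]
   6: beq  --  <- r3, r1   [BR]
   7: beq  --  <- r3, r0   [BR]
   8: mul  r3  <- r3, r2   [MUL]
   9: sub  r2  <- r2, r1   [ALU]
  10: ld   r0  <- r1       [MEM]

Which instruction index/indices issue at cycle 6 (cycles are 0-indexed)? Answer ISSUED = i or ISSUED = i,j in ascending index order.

ISSUED = 7

[0] i0/i1  and.ALU+and.ALU  -- 2-wide
[1] i2  or.ALU  -- WAW r1
[2] i3  xor.ALU  -- RAW r1
[3] i4  mulh.MUL  -- WAW r3
[4] i5  sll.ALU  -- RAW r3
[5] i6  beq.BR  -- no-port BR/BR
[6] i7  beq.BR  -- no-port BR/MUL
[7] i8/i9  mul.MUL+sub.ALU  -- 2-wide
[8] i10  ld.MEM  -- tail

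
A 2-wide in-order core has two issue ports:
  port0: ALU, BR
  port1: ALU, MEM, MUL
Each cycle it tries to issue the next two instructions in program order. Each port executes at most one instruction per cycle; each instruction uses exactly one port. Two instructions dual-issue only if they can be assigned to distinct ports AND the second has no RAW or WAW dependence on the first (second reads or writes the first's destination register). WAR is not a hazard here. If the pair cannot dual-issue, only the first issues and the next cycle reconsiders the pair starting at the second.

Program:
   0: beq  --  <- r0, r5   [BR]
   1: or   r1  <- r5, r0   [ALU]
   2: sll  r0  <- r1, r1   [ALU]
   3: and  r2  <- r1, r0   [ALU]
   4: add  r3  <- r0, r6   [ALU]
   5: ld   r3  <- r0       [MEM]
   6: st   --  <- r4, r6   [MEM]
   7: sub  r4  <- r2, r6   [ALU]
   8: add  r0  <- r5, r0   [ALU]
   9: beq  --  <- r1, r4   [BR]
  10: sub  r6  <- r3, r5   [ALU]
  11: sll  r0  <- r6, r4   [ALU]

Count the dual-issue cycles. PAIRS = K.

PAIRS = 4

t=0 i0,i1:beq.BR or.ALU ; 2-wide
t=1 i2:sll.ALU ; RAW r0
t=2 i3,i4:and.ALU add.ALU ; 2-wide
t=3 i5:ld.MEM ; no-port MEM/MEM
t=4 i6,i7:st.MEM sub.ALU ; 2-wide
t=5 i8,i9:add.ALU beq.BR ; 2-wide
t=6 i10:sub.ALU ; RAW r6
t=7 i11:sll.ALU ; tail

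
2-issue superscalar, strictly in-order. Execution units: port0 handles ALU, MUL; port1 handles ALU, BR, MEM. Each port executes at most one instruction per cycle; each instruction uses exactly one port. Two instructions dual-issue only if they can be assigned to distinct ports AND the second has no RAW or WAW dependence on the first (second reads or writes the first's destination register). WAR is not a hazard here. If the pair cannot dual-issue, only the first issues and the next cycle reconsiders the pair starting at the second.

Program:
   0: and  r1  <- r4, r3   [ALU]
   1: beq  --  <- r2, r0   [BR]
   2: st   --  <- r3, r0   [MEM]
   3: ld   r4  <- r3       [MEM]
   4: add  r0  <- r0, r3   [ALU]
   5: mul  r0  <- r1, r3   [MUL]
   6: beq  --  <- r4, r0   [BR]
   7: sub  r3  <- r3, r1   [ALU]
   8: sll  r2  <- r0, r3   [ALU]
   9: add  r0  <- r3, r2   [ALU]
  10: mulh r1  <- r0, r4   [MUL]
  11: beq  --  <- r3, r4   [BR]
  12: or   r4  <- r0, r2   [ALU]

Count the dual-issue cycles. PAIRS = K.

PAIRS = 4

0. and.ALU/beq.BR @i0+i1  | pair
1. st.MEM @i2  | no-port MEM/MEM
2. ld.MEM/add.ALU @i3+i4  | pair
3. mul.MUL @i5  | RAW r0
4. beq.BR/sub.ALU @i6+i7  | pair
5. sll.ALU @i8  | RAW r2
6. add.ALU @i9  | RAW r0
7. mulh.MUL/beq.BR @i10+i11  | pair
8. or.ALU @i12  | tail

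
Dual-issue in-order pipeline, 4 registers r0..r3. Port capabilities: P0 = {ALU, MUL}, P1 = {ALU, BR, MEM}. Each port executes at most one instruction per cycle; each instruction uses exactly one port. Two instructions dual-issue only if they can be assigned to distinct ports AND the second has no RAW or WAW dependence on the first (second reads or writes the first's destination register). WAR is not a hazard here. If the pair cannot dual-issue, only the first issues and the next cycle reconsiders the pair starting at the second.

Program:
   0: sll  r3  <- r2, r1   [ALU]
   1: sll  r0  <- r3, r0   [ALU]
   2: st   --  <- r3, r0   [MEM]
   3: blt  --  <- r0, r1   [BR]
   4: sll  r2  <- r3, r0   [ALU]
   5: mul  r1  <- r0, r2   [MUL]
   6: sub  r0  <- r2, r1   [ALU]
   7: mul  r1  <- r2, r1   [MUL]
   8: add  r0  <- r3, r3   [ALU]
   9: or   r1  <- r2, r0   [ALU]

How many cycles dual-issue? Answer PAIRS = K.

#0 head=0: sll i0 RAW r3
#1 head=1: sll i1 RAW r0
#2 head=2: st i2 no-port MEM/BR
#3 head=3: blt sll i3&i4 2-wide
#4 head=5: mul i5 RAW r1
#5 head=6: sub mul i6&i7 2-wide
#6 head=8: add i8 RAW r0
#7 head=9: or i9 tail

PAIRS = 2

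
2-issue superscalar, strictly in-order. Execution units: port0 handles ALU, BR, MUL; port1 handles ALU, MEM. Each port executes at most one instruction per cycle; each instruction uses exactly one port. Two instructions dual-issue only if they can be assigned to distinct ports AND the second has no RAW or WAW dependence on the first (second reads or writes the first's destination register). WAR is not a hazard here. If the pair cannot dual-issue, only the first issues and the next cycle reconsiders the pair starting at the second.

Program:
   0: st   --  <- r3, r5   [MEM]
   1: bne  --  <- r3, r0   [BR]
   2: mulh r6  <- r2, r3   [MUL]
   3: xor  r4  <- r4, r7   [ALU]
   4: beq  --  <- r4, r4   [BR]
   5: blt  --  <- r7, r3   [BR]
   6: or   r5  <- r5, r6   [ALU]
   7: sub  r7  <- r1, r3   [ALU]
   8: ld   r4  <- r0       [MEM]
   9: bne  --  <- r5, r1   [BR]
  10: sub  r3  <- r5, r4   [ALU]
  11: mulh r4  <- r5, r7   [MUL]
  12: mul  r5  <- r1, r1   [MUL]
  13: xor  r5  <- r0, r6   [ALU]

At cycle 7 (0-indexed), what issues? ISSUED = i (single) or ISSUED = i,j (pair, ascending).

ISSUED = 12

[0] i0+i1  st+bne  -- 2-wide
[1] i2+i3  mulh+xor  -- 2-wide
[2] i4  beq  -- no-port BR/BR
[3] i5+i6  blt+or  -- 2-wide
[4] i7+i8  sub+ld  -- 2-wide
[5] i9+i10  bne+sub  -- 2-wide
[6] i11  mulh  -- no-port MUL/MUL
[7] i12  mul  -- WAW r5
[8] i13  xor  -- tail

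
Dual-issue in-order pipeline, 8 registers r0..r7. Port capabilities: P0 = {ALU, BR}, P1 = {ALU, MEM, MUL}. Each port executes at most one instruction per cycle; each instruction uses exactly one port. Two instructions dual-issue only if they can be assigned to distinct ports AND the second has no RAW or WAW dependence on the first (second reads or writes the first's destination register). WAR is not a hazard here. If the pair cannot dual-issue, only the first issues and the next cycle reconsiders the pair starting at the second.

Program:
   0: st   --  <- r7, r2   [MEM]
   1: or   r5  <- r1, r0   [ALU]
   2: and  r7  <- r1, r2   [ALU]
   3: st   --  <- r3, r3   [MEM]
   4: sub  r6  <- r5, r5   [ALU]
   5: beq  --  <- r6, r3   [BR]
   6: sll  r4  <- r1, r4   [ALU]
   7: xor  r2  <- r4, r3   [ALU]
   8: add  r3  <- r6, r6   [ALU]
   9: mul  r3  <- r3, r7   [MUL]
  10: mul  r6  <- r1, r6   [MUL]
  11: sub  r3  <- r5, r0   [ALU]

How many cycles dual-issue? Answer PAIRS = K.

c0: i0+i1 st.MEM or.ALU  pair
c1: i2+i3 and.ALU st.MEM  pair
c2: i4 sub.ALU  RAW r6
c3: i5+i6 beq.BR sll.ALU  pair
c4: i7+i8 xor.ALU add.ALU  pair
c5: i9 mul.MUL  no-port MUL/MUL
c6: i10+i11 mul.MUL sub.ALU  pair

PAIRS = 5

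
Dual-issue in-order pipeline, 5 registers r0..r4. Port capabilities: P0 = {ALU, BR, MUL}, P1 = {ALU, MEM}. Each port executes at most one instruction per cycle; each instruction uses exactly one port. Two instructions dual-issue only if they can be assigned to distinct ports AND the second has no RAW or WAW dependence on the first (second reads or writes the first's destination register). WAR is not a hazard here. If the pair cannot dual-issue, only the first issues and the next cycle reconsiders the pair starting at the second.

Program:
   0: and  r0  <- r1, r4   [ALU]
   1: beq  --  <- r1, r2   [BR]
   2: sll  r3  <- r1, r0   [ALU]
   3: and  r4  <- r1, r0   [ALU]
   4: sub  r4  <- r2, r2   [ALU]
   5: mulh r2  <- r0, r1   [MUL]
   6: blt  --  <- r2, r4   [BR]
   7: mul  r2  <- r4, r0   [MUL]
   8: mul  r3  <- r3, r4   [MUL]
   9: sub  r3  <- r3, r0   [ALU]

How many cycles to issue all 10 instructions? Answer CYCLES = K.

#0 head=0: and.ALU beq.BR i0,i1 dual
#1 head=2: sll.ALU and.ALU i2,i3 dual
#2 head=4: sub.ALU mulh.MUL i4,i5 dual
#3 head=6: blt.BR i6 no-port BR/MUL
#4 head=7: mul.MUL i7 no-port MUL/MUL
#5 head=8: mul.MUL i8 RAW+WAW r3
#6 head=9: sub.ALU i9 tail

CYCLES = 7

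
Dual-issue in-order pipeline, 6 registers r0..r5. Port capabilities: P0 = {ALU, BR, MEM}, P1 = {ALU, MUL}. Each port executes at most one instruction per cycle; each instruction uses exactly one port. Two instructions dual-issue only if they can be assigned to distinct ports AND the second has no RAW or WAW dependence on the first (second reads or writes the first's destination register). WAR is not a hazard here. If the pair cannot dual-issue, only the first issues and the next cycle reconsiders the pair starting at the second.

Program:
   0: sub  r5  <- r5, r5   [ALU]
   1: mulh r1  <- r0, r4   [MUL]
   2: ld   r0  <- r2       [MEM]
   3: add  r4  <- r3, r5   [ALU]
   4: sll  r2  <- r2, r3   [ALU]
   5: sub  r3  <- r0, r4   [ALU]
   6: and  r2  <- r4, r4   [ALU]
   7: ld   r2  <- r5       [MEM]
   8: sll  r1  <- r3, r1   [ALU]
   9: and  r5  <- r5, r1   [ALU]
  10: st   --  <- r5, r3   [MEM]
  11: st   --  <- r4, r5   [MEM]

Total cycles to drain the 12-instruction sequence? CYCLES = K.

CYCLES = 8

#0 head=0: sub.ALU/mulh.MUL i0,i1 pair
#1 head=2: ld.MEM/add.ALU i2,i3 pair
#2 head=4: sll.ALU/sub.ALU i4,i5 pair
#3 head=6: and.ALU i6 WAW r2
#4 head=7: ld.MEM/sll.ALU i7,i8 pair
#5 head=9: and.ALU i9 RAW r5
#6 head=10: st.MEM i10 no-port MEM/MEM
#7 head=11: st.MEM i11 tail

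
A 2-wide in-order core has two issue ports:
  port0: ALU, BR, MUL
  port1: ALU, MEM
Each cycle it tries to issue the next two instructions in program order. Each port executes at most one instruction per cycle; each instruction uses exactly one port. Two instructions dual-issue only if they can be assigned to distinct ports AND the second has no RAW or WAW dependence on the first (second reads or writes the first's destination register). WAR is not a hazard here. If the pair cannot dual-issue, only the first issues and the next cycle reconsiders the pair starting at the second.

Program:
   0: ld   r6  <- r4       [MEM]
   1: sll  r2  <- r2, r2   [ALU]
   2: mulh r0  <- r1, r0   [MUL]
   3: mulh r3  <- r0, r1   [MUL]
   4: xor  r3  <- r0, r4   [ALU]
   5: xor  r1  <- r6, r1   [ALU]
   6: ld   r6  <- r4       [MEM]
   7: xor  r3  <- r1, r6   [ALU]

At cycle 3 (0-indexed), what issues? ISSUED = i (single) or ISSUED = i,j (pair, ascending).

ISSUED = 4,5

  cy0 -> i0+i1 (ld.MEM sll.ALU) 2-wide
  cy1 -> i2 (mulh.MUL) no-port MUL/MUL
  cy2 -> i3 (mulh.MUL) WAW r3
  cy3 -> i4+i5 (xor.ALU xor.ALU) 2-wide
  cy4 -> i6 (ld.MEM) RAW r6
  cy5 -> i7 (xor.ALU) tail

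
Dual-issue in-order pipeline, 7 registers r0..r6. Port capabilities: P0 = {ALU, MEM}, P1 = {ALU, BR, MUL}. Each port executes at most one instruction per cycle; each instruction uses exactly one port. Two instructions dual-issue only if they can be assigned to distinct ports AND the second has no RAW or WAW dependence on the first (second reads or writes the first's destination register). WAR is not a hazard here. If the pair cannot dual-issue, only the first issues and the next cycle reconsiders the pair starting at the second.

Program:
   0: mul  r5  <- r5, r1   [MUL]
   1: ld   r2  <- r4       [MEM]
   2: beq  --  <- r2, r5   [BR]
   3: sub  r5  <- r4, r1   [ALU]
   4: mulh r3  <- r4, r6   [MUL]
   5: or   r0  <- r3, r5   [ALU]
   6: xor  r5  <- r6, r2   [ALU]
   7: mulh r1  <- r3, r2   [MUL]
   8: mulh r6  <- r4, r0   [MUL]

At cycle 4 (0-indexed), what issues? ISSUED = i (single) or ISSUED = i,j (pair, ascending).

  cy0 -> i0,i1 (mul ld) pair
  cy1 -> i2,i3 (beq sub) pair
  cy2 -> i4 (mulh) RAW r3
  cy3 -> i5,i6 (or xor) pair
  cy4 -> i7 (mulh) no-port MUL/MUL
  cy5 -> i8 (mulh) tail

ISSUED = 7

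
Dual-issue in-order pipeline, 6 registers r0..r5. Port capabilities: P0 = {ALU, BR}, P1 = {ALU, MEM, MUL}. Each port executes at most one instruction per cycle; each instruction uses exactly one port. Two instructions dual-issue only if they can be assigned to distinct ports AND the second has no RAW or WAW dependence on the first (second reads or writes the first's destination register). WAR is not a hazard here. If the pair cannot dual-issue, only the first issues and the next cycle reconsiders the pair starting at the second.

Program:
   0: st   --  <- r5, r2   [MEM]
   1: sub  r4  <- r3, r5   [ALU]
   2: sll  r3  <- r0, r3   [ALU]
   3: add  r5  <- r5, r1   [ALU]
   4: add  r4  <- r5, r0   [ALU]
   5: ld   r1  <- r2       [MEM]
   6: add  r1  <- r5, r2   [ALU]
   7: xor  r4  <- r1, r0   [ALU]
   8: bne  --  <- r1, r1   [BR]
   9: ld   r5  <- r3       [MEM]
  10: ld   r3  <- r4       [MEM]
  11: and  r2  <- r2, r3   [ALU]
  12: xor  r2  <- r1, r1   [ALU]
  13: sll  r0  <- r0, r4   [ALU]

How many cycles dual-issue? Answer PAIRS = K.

c0: i0&i1 st.MEM+sub.ALU  2-wide
c1: i2&i3 sll.ALU+add.ALU  2-wide
c2: i4&i5 add.ALU+ld.MEM  2-wide
c3: i6 add.ALU  RAW r1
c4: i7&i8 xor.ALU+bne.BR  2-wide
c5: i9 ld.MEM  no-port MEM/MEM
c6: i10 ld.MEM  RAW r3
c7: i11 and.ALU  WAW r2
c8: i12&i13 xor.ALU+sll.ALU  2-wide

PAIRS = 5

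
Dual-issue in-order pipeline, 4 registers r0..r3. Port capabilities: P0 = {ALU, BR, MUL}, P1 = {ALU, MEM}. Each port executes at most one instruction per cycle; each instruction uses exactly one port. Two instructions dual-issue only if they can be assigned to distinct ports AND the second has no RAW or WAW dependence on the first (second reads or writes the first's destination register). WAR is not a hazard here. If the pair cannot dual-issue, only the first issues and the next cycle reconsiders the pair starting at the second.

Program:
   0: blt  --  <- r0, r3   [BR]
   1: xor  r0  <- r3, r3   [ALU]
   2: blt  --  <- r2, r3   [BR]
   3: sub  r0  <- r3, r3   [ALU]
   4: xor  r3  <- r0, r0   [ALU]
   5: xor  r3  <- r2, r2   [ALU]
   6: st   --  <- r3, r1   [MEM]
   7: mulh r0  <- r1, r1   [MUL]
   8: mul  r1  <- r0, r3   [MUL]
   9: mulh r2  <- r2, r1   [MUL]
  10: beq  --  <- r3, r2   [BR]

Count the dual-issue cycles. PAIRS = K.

PAIRS = 3

t=0 i0&i1:blt/xor ; pair
t=1 i2&i3:blt/sub ; pair
t=2 i4:xor ; WAW r3
t=3 i5:xor ; RAW r3
t=4 i6&i7:st/mulh ; pair
t=5 i8:mul ; no-port MUL/MUL
t=6 i9:mulh ; no-port MUL/BR
t=7 i10:beq ; tail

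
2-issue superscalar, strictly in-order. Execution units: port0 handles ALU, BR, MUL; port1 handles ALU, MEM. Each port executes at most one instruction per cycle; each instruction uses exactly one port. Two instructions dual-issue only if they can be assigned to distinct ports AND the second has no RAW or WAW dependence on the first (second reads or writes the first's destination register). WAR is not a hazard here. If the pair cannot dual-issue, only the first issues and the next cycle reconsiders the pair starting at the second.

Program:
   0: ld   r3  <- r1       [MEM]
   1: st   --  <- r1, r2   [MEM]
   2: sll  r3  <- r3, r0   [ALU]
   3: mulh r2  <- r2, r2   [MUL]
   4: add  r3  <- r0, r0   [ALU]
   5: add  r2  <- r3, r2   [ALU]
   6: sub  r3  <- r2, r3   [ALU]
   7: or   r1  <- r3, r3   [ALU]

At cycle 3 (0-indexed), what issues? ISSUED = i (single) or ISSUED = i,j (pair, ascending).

ISSUED = 5

[0] i0  ld  -- no-port MEM/MEM
[1] i1&i2  st;sll  -- pair
[2] i3&i4  mulh;add  -- pair
[3] i5  add  -- RAW r2
[4] i6  sub  -- RAW r3
[5] i7  or  -- tail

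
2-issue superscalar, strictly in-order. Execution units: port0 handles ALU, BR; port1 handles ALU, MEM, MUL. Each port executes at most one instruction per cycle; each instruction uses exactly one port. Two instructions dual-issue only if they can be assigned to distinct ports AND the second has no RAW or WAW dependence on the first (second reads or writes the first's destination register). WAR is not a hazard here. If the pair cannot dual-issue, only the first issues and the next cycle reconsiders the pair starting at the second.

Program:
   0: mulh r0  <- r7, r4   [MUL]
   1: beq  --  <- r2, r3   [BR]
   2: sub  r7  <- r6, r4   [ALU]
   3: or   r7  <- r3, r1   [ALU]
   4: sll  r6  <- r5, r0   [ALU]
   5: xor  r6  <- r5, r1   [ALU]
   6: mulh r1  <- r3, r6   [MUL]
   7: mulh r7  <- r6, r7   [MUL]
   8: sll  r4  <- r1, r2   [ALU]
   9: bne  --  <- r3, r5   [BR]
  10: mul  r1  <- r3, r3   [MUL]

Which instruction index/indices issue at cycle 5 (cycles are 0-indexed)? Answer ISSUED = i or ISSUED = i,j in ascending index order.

0. mulh/beq @i0&i1  | pair
1. sub @i2  | WAW r7
2. or/sll @i3&i4  | pair
3. xor @i5  | RAW r6
4. mulh @i6  | no-port MUL/MUL
5. mulh/sll @i7&i8  | pair
6. bne/mul @i9&i10  | pair

ISSUED = 7,8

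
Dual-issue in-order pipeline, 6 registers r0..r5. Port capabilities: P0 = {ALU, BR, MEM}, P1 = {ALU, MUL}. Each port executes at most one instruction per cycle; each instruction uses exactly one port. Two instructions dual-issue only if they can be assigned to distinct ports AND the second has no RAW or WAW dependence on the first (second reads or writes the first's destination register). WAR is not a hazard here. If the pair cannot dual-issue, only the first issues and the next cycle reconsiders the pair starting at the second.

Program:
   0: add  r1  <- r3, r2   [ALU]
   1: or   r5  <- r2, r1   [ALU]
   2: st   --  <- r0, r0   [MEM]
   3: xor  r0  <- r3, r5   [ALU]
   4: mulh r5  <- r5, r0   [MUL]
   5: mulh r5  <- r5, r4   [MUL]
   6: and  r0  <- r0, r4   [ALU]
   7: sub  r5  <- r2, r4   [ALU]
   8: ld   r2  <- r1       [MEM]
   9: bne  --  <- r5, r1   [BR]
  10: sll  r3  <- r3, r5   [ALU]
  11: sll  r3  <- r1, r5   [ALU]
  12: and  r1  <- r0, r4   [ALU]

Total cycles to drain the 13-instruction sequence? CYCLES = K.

c0: i0 add  RAW r1
c1: i1+i2 or+st  2-wide
c2: i3 xor  RAW r0
c3: i4 mulh  no-port MUL/MUL
c4: i5+i6 mulh+and  2-wide
c5: i7+i8 sub+ld  2-wide
c6: i9+i10 bne+sll  2-wide
c7: i11+i12 sll+and  2-wide

CYCLES = 8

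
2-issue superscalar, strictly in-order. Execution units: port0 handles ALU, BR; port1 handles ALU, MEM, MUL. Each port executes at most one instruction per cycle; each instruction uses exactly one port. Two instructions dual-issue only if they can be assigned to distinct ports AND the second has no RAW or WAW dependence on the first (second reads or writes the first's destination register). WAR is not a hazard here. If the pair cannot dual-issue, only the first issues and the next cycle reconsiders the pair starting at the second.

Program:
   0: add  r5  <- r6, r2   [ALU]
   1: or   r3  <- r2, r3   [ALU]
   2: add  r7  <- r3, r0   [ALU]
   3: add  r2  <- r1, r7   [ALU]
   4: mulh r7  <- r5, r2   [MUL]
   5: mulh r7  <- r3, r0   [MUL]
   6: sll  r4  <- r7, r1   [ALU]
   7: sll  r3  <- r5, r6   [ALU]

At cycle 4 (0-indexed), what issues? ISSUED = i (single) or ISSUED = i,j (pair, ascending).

ISSUED = 5

c0: i0/i1 add;or  pair
c1: i2 add  RAW r7
c2: i3 add  RAW r2
c3: i4 mulh  no-port MUL/MUL
c4: i5 mulh  RAW r7
c5: i6/i7 sll;sll  pair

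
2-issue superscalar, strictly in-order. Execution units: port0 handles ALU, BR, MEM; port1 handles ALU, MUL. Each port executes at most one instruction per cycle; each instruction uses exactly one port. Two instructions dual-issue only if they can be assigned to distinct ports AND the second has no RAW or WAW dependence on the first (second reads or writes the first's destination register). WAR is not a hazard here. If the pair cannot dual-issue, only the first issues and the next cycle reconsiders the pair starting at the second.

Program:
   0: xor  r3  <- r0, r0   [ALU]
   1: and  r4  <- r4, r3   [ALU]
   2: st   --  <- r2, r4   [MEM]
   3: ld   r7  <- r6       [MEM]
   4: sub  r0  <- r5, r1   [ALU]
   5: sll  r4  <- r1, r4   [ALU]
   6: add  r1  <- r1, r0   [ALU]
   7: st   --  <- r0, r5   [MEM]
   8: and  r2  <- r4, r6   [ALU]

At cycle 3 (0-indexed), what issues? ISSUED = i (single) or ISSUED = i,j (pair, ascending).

ISSUED = 3,4

#0 head=0: xor i0 RAW r3
#1 head=1: and i1 RAW r4
#2 head=2: st i2 no-port MEM/MEM
#3 head=3: ld/sub i3&i4 2-wide
#4 head=5: sll/add i5&i6 2-wide
#5 head=7: st/and i7&i8 2-wide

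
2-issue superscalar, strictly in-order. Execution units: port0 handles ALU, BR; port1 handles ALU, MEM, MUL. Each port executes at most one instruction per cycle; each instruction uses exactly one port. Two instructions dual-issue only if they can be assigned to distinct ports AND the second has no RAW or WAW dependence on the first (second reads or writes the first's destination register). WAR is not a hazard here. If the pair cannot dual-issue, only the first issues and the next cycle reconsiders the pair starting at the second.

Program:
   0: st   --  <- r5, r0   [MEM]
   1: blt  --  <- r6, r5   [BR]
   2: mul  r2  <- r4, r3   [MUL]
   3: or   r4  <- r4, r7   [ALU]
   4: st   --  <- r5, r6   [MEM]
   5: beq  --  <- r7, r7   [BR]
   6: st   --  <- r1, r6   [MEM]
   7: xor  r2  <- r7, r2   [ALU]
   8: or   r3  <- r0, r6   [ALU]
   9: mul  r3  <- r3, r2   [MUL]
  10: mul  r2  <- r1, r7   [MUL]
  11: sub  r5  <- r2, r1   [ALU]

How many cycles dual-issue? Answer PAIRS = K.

PAIRS = 4

0. st.MEM;blt.BR @i0/i1  | dual
1. mul.MUL;or.ALU @i2/i3  | dual
2. st.MEM;beq.BR @i4/i5  | dual
3. st.MEM;xor.ALU @i6/i7  | dual
4. or.ALU @i8  | RAW+WAW r3
5. mul.MUL @i9  | no-port MUL/MUL
6. mul.MUL @i10  | RAW r2
7. sub.ALU @i11  | tail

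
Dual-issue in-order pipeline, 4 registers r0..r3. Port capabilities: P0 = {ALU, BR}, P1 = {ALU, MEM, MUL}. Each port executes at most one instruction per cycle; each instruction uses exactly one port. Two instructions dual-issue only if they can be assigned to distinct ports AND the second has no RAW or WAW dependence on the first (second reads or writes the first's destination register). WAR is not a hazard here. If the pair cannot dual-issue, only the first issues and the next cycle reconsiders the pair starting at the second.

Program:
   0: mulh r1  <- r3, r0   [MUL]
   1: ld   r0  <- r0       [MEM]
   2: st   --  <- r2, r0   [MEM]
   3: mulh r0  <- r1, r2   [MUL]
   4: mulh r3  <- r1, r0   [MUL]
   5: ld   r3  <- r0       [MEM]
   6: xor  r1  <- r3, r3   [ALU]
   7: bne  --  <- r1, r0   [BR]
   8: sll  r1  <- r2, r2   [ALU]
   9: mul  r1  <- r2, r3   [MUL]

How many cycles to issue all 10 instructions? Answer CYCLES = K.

c0: i0 mulh.MUL  no-port MUL/MEM
c1: i1 ld.MEM  no-port MEM/MEM
c2: i2 st.MEM  no-port MEM/MUL
c3: i3 mulh.MUL  no-port MUL/MUL
c4: i4 mulh.MUL  no-port MUL/MEM
c5: i5 ld.MEM  RAW r3
c6: i6 xor.ALU  RAW r1
c7: i7/i8 bne.BR+sll.ALU  pair
c8: i9 mul.MUL  tail

CYCLES = 9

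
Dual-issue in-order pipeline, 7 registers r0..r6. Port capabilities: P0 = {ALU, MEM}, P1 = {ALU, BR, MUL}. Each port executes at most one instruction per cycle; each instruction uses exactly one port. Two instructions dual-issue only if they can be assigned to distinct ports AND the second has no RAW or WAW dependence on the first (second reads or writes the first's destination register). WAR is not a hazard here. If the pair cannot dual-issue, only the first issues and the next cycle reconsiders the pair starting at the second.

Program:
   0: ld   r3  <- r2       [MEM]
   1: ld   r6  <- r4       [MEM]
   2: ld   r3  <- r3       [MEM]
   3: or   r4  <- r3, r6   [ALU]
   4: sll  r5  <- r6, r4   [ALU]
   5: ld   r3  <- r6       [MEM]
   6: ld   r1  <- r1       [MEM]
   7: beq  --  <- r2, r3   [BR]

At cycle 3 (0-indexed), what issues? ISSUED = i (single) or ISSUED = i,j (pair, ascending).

[0] i0  ld  -- no-port MEM/MEM
[1] i1  ld  -- no-port MEM/MEM
[2] i2  ld  -- RAW r3
[3] i3  or  -- RAW r4
[4] i4+i5  sll/ld  -- 2-wide
[5] i6+i7  ld/beq  -- 2-wide

ISSUED = 3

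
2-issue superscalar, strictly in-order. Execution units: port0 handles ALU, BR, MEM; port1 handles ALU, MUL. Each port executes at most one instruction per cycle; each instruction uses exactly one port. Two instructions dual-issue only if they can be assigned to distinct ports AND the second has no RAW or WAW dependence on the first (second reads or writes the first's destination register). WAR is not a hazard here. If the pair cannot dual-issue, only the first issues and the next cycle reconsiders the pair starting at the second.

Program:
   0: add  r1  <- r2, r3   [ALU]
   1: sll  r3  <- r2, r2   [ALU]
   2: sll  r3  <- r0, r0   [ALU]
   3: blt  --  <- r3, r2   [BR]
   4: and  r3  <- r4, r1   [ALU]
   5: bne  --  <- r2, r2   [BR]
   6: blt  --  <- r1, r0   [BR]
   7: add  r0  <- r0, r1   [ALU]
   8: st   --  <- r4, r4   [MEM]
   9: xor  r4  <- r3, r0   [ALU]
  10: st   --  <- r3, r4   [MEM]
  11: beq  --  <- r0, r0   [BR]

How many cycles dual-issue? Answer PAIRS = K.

PAIRS = 4

  cy0 -> i0,i1 (add+sll) pair
  cy1 -> i2 (sll) RAW r3
  cy2 -> i3,i4 (blt+and) pair
  cy3 -> i5 (bne) no-port BR/BR
  cy4 -> i6,i7 (blt+add) pair
  cy5 -> i8,i9 (st+xor) pair
  cy6 -> i10 (st) no-port MEM/BR
  cy7 -> i11 (beq) tail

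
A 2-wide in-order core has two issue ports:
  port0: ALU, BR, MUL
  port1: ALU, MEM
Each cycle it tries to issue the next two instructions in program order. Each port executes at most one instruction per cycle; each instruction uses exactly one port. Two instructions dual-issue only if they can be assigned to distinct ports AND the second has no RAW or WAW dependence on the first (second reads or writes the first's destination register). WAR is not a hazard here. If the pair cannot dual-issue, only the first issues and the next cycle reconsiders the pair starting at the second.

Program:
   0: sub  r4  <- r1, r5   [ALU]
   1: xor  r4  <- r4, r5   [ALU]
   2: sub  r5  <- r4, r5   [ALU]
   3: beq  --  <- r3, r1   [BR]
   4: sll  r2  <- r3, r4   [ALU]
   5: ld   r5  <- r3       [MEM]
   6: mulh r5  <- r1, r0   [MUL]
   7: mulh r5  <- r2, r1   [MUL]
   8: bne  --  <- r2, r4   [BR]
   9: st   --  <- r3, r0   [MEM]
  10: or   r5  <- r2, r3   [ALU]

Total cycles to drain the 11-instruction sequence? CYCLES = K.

CYCLES = 8

t=0 i0:sub ; RAW+WAW r4
t=1 i1:xor ; RAW r4
t=2 i2+i3:sub beq ; pair
t=3 i4+i5:sll ld ; pair
t=4 i6:mulh ; no-port MUL/MUL
t=5 i7:mulh ; no-port MUL/BR
t=6 i8+i9:bne st ; pair
t=7 i10:or ; tail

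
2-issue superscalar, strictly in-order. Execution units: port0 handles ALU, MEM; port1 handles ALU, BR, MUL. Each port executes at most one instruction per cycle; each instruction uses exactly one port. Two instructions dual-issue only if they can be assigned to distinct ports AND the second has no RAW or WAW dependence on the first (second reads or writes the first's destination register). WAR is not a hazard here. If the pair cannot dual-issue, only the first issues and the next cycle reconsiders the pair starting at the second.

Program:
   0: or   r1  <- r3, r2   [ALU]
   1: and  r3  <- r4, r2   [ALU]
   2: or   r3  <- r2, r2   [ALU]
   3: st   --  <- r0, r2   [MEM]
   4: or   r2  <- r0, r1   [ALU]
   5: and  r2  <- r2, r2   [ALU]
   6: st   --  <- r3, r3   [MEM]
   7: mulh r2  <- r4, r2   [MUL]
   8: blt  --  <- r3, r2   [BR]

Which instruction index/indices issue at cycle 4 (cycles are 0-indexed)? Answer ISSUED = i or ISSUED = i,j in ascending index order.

ISSUED = 7

c0: i0+i1 or and  dual
c1: i2+i3 or st  dual
c2: i4 or  RAW+WAW r2
c3: i5+i6 and st  dual
c4: i7 mulh  no-port MUL/BR
c5: i8 blt  tail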